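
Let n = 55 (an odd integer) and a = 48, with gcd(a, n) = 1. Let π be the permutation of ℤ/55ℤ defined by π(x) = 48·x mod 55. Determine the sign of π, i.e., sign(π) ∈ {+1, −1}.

-1

Orbit of 14 under x↦48x: [14, 12, 26, 38, 9, 47, 1]… (length divides ord_55(48)).
6 cycles of lengths [20, 20, 5, 5, 4, 1].
Σ(ℓ_i−1) = 55−6 = 49; sign = (−1)^49 = -1.
Via Zolotarev, sign(π_{48}) = (48|55) = -1.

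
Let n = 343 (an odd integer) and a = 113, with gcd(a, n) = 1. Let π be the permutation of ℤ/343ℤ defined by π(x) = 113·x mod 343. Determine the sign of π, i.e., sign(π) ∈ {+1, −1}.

+1

Start at x=71: 71 → 134 → 50 → 162 → 127 → 288 → 302 → … (one orbit).
Cycle lengths of π_113 on ℤ/343ℤ: [49, 49, 49, 49, 49, 49, 7, 7, 7, 7, 7, 7, 1, 1, 1, 1, 1, 1, 1]; 19 cycles in total.
sign(π) = (−1)^{n − #cycles} = (−1)^{343−19} = (−1)^324 = +1.
(113|343)_J = +1 (Zolotarev's lemma cross-check).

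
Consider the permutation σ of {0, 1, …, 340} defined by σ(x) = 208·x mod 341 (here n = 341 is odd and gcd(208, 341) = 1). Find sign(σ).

Start at x=274: 274 → 45 → 153 → 111 → 241 → 1 → 208 → … (one orbit).
The orbit structure of x ↦ 208x mod 341: 17 orbits of sizes [30, 30, 30, 30, 30, 30, 30, 30, 30, 30, 30, 2, 2, 2, 2, 2, 1].
n − c = 341 − 17 = 324; sign = (−1)^324 = +1.
Check: (208/341) = +1 by Zolotarev.

+1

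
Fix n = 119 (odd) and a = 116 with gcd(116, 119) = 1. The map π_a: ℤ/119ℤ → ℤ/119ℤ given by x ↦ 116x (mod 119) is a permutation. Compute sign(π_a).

Start at x=114: 114 → 15 → 74 → 16 → 71 → 25 → 44 → … (one orbit).
Cycle lengths of π_116 on ℤ/119ℤ: [48, 48, 16, 3, 3, 1]; 6 cycles in total.
n − c = 119 − 6 = 113; sign = (−1)^113 = -1.
Via Zolotarev, sign(π_{116}) = (116|119) = -1.

-1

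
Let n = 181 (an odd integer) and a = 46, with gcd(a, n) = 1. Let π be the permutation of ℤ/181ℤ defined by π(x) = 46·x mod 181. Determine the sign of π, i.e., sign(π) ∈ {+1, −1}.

+1

Trace 46: π^k(46) = [46, 125, 139, 59, 180, 135, 56] for k=0..6.
Cycle type of π: 10×18 + 1; total 19 cycles.
n − c = 181 − 19 = 162; sign = (−1)^162 = +1.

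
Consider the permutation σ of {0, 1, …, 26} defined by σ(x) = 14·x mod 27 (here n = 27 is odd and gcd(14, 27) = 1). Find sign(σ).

Start at x=16: 16 → 8 → 4 → 2 → 1 → 14 → 7 → … (one orbit).
Cycle type of π: 18 + 6 + 2 + 1; total 4 cycles.
27 − 4 = 23 transpositions; sign(π) = (−1)^23 = -1.
(14|27)_J = -1 (Zolotarev's lemma cross-check).

-1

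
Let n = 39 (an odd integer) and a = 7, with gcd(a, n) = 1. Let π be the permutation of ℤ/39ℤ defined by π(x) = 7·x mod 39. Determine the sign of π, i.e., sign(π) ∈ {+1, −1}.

Trace 1: π^k(1) = [1, 7, 10, 31, 22, 37, 25] for k=0..6.
Cycle lengths of π_7 on ℤ/39ℤ: [12, 12, 12, 1, 1, 1]; 6 cycles in total.
6 cycles on 39: each ℓ→(−1)^(ℓ−1), product (−1)^33 = -1.
(7|39)_J = -1 (Zolotarev's lemma cross-check).

-1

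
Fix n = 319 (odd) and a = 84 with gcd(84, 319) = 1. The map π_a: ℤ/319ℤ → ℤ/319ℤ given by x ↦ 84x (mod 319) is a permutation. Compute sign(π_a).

Start at x=115: 115 → 90 → 223 → 230 → 180 → 127 → 141 → … (one orbit).
Cycle lengths of π_84 on ℤ/319ℤ: [140, 140, 28, 10, 1]; 5 cycles in total.
5 cycles on 319: each ℓ→(−1)^(ℓ−1), product (−1)^314 = +1.
The Jacobi symbol (84|319) = +1 (Zolotarev) agrees.

+1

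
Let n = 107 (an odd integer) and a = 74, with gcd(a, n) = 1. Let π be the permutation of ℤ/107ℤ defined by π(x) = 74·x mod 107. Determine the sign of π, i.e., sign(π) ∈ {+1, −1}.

-1

Trace 91: π^k(91) = [91, 100, 17, 81, 2, 41, 38] for k=0..6.
π_74 has 2 disjoint cycles with lengths [106, 1] on {0,…,106}.
With 2 cycles on 107 points, sign = (−1)^{107−2} = -1.
The Jacobi symbol (74|107) = -1 (Zolotarev) agrees.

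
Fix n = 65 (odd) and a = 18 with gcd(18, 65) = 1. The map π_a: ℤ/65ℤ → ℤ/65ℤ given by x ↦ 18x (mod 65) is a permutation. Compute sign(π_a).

Start at x=64: 64 → 47 → 1 → 18 → 64 (one orbit).
17 cycles of lengths [4, 4, 4, 4, 4, 4, 4, 4, 4, 4, 4, 4, 4, 4, 4, 4, 1].
17 cycles on 65: each ℓ→(−1)^(ℓ−1), product (−1)^48 = +1.
Via Zolotarev, sign(π_{18}) = (18|65) = +1.

+1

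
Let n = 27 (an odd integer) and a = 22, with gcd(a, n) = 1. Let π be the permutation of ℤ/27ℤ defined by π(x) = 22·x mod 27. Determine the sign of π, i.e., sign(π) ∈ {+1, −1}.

Orbit of 22 under x↦22x: [22, 25, 10, 4, 7, 19, 13]… (length divides ord_27(22)).
7 cycles of lengths [9, 9, 3, 3, 1, 1, 1].
sign(π) = (−1)^{n − #cycles} = (−1)^{27−7} = (−1)^20 = +1.
Check: (22/27) = +1 by Zolotarev.

+1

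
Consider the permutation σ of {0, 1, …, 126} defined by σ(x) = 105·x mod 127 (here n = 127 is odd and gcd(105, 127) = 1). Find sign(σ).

-1

Start at x=19: 19 → 90 → 52 → 126 → 22 → 24 → 107 → … (one orbit).
8 cycles of lengths [18, 18, 18, 18, 18, 18, 18, 1].
Σ(ℓ_i−1) = 127−8 = 119; sign = (−1)^119 = -1.
Zolotarev: (105|127) = -1, matching the cycle-count sign.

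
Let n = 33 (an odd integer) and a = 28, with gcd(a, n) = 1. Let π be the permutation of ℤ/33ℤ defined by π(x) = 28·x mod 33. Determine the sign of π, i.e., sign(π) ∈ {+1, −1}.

-1

Orbit of 7 under x↦28x: [7, 31, 10, 16, 19, 4, 13]… (length divides ord_33(28)).
π_28 has 6 disjoint cycles with lengths [10, 10, 10, 1, 1, 1] on {0,…,32}.
6 cycles on 33: each ℓ→(−1)^(ℓ−1), product (−1)^27 = -1.
Check: (28/33) = -1 by Zolotarev.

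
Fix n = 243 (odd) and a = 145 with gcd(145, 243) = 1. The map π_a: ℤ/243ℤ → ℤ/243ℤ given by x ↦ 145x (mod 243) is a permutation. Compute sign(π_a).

Start at x=55: 55 → 199 → 181 → 1 → 145 → 127 → 190 → … (one orbit).
Decompose π into cycles: lengths [27, 27, 27, 27, 27, 27, 9, 9, 9, 9, 9, 9, 3, 3, 3, 3, 3, 3, 1, 1, 1, 1, 1, 1, 1, 1, 1] (27 cycles, including the fixed point 0).
243 − 27 = 216 transpositions; sign(π) = (−1)^216 = +1.
Zolotarev: (145|243) = +1, matching the cycle-count sign.

+1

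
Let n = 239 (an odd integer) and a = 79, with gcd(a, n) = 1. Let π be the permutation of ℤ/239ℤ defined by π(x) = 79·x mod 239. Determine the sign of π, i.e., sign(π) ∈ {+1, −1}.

-1

Trace 168: π^k(168) = [168, 127, 234, 83, 104, 90, 179] for k=0..6.
2 cycles of lengths [238, 1].
2 cycles on 239: each ℓ→(−1)^(ℓ−1), product (−1)^237 = -1.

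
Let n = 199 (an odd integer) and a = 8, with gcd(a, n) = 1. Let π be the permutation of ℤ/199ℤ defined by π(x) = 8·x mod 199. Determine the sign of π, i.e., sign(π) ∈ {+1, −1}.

Orbit of 114 under x↦8x: [114, 116, 132, 61, 90, 123, 188]… (length divides ord_199(8)).
Cycle type of π: 33×6 + 1; total 7 cycles.
With 7 cycles on 199 points, sign = (−1)^{199−7} = +1.
The Jacobi symbol (8|199) = +1 (Zolotarev) agrees.

+1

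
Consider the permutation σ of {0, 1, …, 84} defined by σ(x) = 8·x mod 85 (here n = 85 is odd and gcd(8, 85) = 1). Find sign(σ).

-1

Trace 4: π^k(4) = [4, 32, 1, 8, 64, 2, 16] for k=0..6.
The orbit structure of x ↦ 8x mod 85: 12 orbits of sizes [8, 8, 8, 8, 8, 8, 8, 8, 8, 8, 4, 1].
sign(π) = (−1)^{n − #cycles} = (−1)^{85−12} = (−1)^73 = -1.
Check: (8/85) = -1 by Zolotarev.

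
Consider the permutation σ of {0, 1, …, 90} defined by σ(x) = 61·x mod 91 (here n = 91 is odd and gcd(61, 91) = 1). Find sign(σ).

-1

Trace 27: π^k(27) = [27, 9, 3, 1, 61, 81] for k=0..5.
Cycle type of π: 6×13 + 3×4 + 1; total 18 cycles.
n − c = 91 − 18 = 73; sign = (−1)^73 = -1.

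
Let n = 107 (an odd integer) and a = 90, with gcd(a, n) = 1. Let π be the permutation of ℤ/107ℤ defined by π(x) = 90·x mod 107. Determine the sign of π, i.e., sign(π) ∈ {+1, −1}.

Orbit of 99 under x↦90x: [99, 29, 42, 35, 47, 57, 101]… (length divides ord_107(90)).
π_90 has 3 disjoint cycles with lengths [53, 53, 1] on {0,…,106}.
3 cycles on 107: each ℓ→(−1)^(ℓ−1), product (−1)^104 = +1.
Zolotarev: (90|107) = +1, matching the cycle-count sign.

+1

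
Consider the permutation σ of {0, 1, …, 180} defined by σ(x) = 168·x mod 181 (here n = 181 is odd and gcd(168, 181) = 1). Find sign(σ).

+1

Orbit of 156 under x↦168x: [156, 144, 119, 82, 20, 102, 122]… (length divides ord_181(168)).
π_168 has 3 disjoint cycles with lengths [90, 90, 1] on {0,…,180}.
3 cycles on 181: each ℓ→(−1)^(ℓ−1), product (−1)^178 = +1.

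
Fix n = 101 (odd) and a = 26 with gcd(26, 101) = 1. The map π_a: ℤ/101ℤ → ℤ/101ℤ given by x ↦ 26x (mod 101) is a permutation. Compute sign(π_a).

-1

Start at x=89: 89 → 92 → 69 → 77 → 83 → 37 → 53 → … (one orbit).
Cycle lengths of π_26 on ℤ/101ℤ: [100, 1]; 2 cycles in total.
2 cycles on 101: each ℓ→(−1)^(ℓ−1), product (−1)^99 = -1.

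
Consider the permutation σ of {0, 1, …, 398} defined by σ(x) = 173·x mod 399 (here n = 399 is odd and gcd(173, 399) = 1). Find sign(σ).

-1

Trace 143: π^k(143) = [143, 1, 173, 4, 293, 16, 374] for k=0..6.
Cycle type of π: 18×21 + 6×3 + 2 + 1; total 26 cycles.
26 cycles on 399: each ℓ→(−1)^(ℓ−1), product (−1)^373 = -1.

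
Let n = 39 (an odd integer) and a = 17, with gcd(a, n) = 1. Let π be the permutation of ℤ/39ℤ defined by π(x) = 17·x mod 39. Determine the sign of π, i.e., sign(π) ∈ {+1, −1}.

Start at x=1: 1 → 17 → 16 → 38 → 22 → 23 → 1 (one orbit).
π_17 has 8 disjoint cycles with lengths [6, 6, 6, 6, 6, 6, 2, 1] on {0,…,38}.
39 − 8 = 31 transpositions; sign(π) = (−1)^31 = -1.

-1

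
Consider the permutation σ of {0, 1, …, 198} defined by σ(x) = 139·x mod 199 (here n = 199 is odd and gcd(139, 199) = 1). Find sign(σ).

Start at x=188: 188 → 63 → 1 → 139 → 18 → 114 → 125 → … (one orbit).
Cycle lengths of π_139 on ℤ/199ℤ: [11, 11, 11, 11, 11, 11, 11, 11, 11, 11, 11, 11, 11, 11, 11, 11, 11, 11, 1]; 19 cycles in total.
n − c = 199 − 19 = 180; sign = (−1)^180 = +1.
Check: (139/199) = +1 by Zolotarev.

+1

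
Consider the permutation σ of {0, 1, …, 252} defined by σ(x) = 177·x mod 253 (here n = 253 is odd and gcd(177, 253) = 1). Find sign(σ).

+1

Start at x=232: 232 → 78 → 144 → 188 → 133 → 12 → 100 → … (one orbit).
33 cycles of lengths [11, 11, 11, 11, 11, 11, 11, 11, 11, 11, 11, 11, 11, 11, 11, 11, 11, 11, 11, 11, 11, 11, 1, 1, 1, 1, 1, 1, 1, 1, 1, 1, 1].
253 − 33 = 220 transpositions; sign(π) = (−1)^220 = +1.
Check: (177/253) = +1 by Zolotarev.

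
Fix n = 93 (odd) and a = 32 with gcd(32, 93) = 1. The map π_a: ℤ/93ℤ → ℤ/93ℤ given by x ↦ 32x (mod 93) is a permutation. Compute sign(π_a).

-1

Start at x=1: 1 → 32 → 1 (one orbit).
The orbit structure of x ↦ 32x mod 93: 62 orbits of sizes [2, 2, 2, 2, 2, 2, 2, 2, 2, 2, 2, 2, 2, 2, 2, 2, 2, 2, 2, 2, 2, 2, 2, 2, 2, 2, 2, 2, 2, 2, 2, 1, 1, 1, 1, 1, 1, 1, 1, 1, 1, 1, 1, 1, 1, 1, 1, 1, 1, 1, 1, 1, 1, 1, 1, 1, 1, 1, 1, 1, 1, 1].
62 cycles on 93: each ℓ→(−1)^(ℓ−1), product (−1)^31 = -1.
(32|93)_J = -1 (Zolotarev's lemma cross-check).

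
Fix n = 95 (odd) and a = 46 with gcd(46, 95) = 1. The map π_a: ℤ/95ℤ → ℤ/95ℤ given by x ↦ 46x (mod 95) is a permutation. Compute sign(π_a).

-1

Trace 26: π^k(26) = [26, 56, 11, 31, 1, 46] for k=0..5.
Cycle lengths of π_46 on ℤ/95ℤ: [6, 6, 6, 6, 6, 6, 6, 6, 6, 6, 6, 6, 6, 6, 6, 1, 1, 1, 1, 1]; 20 cycles in total.
95 − 20 = 75 transpositions; sign(π) = (−1)^75 = -1.
The Jacobi symbol (46|95) = -1 (Zolotarev) agrees.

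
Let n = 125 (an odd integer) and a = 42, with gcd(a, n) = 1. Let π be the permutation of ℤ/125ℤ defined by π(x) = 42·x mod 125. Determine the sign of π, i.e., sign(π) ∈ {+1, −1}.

-1

Start at x=11: 11 → 87 → 29 → 93 → 31 → 52 → 59 → … (one orbit).
The orbit structure of x ↦ 42x mod 125: 4 orbits of sizes [100, 20, 4, 1].
n − c = 125 − 4 = 121; sign = (−1)^121 = -1.
(42|125)_J = -1 (Zolotarev's lemma cross-check).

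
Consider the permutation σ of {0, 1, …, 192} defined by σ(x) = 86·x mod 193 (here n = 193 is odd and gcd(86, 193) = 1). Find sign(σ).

+1

Start at x=16: 16 → 25 → 27 → 6 → 130 → 179 → 147 → … (one orbit).
Decompose π into cycles: lengths [96, 96, 1] (3 cycles, including the fixed point 0).
With 3 cycles on 193 points, sign = (−1)^{193−3} = +1.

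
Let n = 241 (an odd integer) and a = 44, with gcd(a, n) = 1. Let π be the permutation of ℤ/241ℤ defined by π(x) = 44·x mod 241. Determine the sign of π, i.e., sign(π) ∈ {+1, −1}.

Trace 126: π^k(126) = [126, 1, 44, 8, 111, 64, 165] for k=0..6.
The orbit structure of x ↦ 44x mod 241: 16 orbits of sizes [16, 16, 16, 16, 16, 16, 16, 16, 16, 16, 16, 16, 16, 16, 16, 1].
16 cycles on 241: each ℓ→(−1)^(ℓ−1), product (−1)^225 = -1.
Check: (44/241) = -1 by Zolotarev.

-1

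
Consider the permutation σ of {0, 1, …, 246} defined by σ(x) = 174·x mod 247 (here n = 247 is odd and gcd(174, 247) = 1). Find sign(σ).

Start at x=135: 135 → 25 → 151 → 92 → 200 → 220 → 242 → … (one orbit).
π_174 has 11 disjoint cycles with lengths [36, 36, 36, 36, 36, 36, 18, 4, 4, 4, 1] on {0,…,246}.
247 − 11 = 236 transpositions; sign(π) = (−1)^236 = +1.
(174|247)_J = +1 (Zolotarev's lemma cross-check).

+1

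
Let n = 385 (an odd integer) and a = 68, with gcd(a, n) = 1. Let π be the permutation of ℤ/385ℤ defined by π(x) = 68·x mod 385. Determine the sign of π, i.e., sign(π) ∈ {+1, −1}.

-1

Start at x=291: 291 → 153 → 9 → 227 → 36 → 138 → 144 → … (one orbit).
Decompose π into cycles: lengths [60, 60, 60, 60, 30, 30, 20, 20, 12, 12, 10, 6, 4, 1] (14 cycles, including the fixed point 0).
n − c = 385 − 14 = 371; sign = (−1)^371 = -1.
Via Zolotarev, sign(π_{68}) = (68|385) = -1.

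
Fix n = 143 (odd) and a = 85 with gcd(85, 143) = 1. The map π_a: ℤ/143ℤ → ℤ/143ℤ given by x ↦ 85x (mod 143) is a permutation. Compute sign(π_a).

Start at x=109: 109 → 113 → 24 → 38 → 84 → 133 → 8 → … (one orbit).
Cycle type of π: 60×2 + 12 + 10 + 1; total 5 cycles.
Σ(ℓ_i−1) = 143−5 = 138; sign = (−1)^138 = +1.
Check: (85/143) = +1 by Zolotarev.

+1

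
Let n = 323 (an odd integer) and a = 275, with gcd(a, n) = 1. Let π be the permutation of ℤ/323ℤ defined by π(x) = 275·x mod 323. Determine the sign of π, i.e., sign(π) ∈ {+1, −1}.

Orbit of 24 under x↦275x: [24, 140, 63, 206, 125, 137, 207]… (length divides ord_323(275)).
Decompose π into cycles: lengths [144, 144, 16, 9, 9, 1] (6 cycles, including the fixed point 0).
Σ(ℓ_i−1) = 323−6 = 317; sign = (−1)^317 = -1.
Via Zolotarev, sign(π_{275}) = (275|323) = -1.

-1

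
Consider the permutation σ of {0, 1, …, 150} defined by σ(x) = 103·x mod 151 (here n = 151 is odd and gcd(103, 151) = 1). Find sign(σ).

Start at x=38: 38 → 139 → 123 → 136 → 116 → 19 → 145 → … (one orbit).
Cycle lengths of π_103 on ℤ/151ℤ: [75, 75, 1]; 3 cycles in total.
n − c = 151 − 3 = 148; sign = (−1)^148 = +1.
(103|151)_J = +1 (Zolotarev's lemma cross-check).

+1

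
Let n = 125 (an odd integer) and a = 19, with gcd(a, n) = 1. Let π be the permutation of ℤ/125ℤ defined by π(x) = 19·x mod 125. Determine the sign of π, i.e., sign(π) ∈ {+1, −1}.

+1

Trace 14: π^k(14) = [14, 16, 54, 26, 119, 11, 84] for k=0..6.
Cycle lengths of π_19 on ℤ/125ℤ: [50, 50, 10, 10, 2, 2, 1]; 7 cycles in total.
sign(π) = (−1)^{n − #cycles} = (−1)^{125−7} = (−1)^118 = +1.
(19|125)_J = +1 (Zolotarev's lemma cross-check).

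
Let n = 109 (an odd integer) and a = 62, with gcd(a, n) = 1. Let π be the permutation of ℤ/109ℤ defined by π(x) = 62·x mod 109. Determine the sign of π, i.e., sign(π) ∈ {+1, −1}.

-1

Start at x=71: 71 → 42 → 97 → 19 → 88 → 6 → 45 → … (one orbit).
Cycle lengths of π_62 on ℤ/109ℤ: [108, 1]; 2 cycles in total.
With 2 cycles on 109 points, sign = (−1)^{109−2} = -1.
Zolotarev: (62|109) = -1, matching the cycle-count sign.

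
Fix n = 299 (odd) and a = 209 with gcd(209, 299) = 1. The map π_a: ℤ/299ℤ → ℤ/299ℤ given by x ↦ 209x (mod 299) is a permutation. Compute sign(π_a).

Trace 144: π^k(144) = [144, 196, 1, 209, 27, 261, 131] for k=0..6.
Cycle type of π: 11×26 + 1×13; total 39 cycles.
n − c = 299 − 39 = 260; sign = (−1)^260 = +1.

+1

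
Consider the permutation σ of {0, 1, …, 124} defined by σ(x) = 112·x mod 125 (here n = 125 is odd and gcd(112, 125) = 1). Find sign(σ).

-1

Start at x=116: 116 → 117 → 104 → 23 → 76 → 12 → 94 → … (one orbit).
The orbit structure of x ↦ 112x mod 125: 4 orbits of sizes [100, 20, 4, 1].
125 − 4 = 121 transpositions; sign(π) = (−1)^121 = -1.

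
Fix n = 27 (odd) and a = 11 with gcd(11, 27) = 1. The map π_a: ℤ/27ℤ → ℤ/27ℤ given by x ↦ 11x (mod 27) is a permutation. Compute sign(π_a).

-1

Trace 2: π^k(2) = [2, 22, 26, 16, 14, 19, 20] for k=0..6.
4 cycles of lengths [18, 6, 2, 1].
sign(π) = (−1)^{n − #cycles} = (−1)^{27−4} = (−1)^23 = -1.
Zolotarev: (11|27) = -1, matching the cycle-count sign.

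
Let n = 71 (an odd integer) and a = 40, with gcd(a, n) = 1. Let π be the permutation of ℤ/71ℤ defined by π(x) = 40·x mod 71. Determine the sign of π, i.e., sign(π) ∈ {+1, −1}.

Trace 50: π^k(50) = [50, 12, 54, 30, 64, 4, 18] for k=0..6.
3 cycles of lengths [35, 35, 1].
3 cycles on 71: each ℓ→(−1)^(ℓ−1), product (−1)^68 = +1.
Check: (40/71) = +1 by Zolotarev.

+1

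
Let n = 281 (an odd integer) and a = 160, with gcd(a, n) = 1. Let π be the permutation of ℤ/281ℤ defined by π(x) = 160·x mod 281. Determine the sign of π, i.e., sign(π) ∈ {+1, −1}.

+1

Trace 125: π^k(125) = [125, 49, 253, 16, 31, 183, 56] for k=0..6.
π_160 has 3 disjoint cycles with lengths [140, 140, 1] on {0,…,280}.
3 cycles on 281: each ℓ→(−1)^(ℓ−1), product (−1)^278 = +1.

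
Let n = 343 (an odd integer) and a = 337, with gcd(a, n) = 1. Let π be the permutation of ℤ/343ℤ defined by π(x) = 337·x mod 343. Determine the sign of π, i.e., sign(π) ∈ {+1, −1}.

Trace 246: π^k(246) = [246, 239, 281, 29, 169, 15, 253] for k=0..6.
Cycle lengths of π_337 on ℤ/343ℤ: [49, 49, 49, 49, 49, 49, 7, 7, 7, 7, 7, 7, 1, 1, 1, 1, 1, 1, 1]; 19 cycles in total.
19 cycles on 343: each ℓ→(−1)^(ℓ−1), product (−1)^324 = +1.
Check: (337/343) = +1 by Zolotarev.

+1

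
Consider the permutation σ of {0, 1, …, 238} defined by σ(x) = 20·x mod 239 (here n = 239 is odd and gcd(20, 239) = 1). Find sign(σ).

Start at x=110: 110 → 49 → 24 → 2 → 40 → 83 → 226 → … (one orbit).
Decompose π into cycles: lengths [119, 119, 1] (3 cycles, including the fixed point 0).
sign(π) = (−1)^{n − #cycles} = (−1)^{239−3} = (−1)^236 = +1.

+1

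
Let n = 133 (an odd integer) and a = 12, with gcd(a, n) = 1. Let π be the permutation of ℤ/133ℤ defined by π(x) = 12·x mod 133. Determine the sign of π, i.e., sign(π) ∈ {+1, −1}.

Orbit of 121 under x↦12x: [121, 122, 1, 12, 11, 132]… (length divides ord_133(12)).
Decompose π into cycles: lengths [6, 6, 6, 6, 6, 6, 6, 6, 6, 6, 6, 6, 6, 6, 6, 6, 6, 6, 6, 6, 6, 6, 1] (23 cycles, including the fixed point 0).
sign(π) = (−1)^{n − #cycles} = (−1)^{133−23} = (−1)^110 = +1.

+1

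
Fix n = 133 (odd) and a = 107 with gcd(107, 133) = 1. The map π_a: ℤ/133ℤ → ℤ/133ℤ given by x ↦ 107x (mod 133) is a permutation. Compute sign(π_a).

Trace 1: π^k(1) = [1, 107, 11, 113, 121, 46] for k=0..5.
Cycle type of π: 6×21 + 3×2 + 1; total 24 cycles.
With 24 cycles on 133 points, sign = (−1)^{133−24} = -1.
Check: (107/133) = -1 by Zolotarev.

-1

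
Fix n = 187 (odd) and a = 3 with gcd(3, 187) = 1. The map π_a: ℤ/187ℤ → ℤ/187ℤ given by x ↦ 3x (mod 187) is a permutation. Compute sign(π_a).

-1

Start at x=25: 25 → 75 → 38 → 114 → 155 → 91 → 86 → … (one orbit).
The orbit structure of x ↦ 3x mod 187: 6 orbits of sizes [80, 80, 16, 5, 5, 1].
sign(π) = (−1)^{n − #cycles} = (−1)^{187−6} = (−1)^181 = -1.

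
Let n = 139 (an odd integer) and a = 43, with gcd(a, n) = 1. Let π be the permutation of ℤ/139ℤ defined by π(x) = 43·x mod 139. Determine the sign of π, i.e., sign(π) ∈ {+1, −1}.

Trace 43: π^k(43) = [43, 42, 138, 96, 97, 1] for k=0..5.
Cycle lengths of π_43 on ℤ/139ℤ: [6, 6, 6, 6, 6, 6, 6, 6, 6, 6, 6, 6, 6, 6, 6, 6, 6, 6, 6, 6, 6, 6, 6, 1]; 24 cycles in total.
139 − 24 = 115 transpositions; sign(π) = (−1)^115 = -1.

-1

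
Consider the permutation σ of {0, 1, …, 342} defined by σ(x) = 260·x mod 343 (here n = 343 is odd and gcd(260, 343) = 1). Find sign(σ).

Start at x=190: 190 → 8 → 22 → 232 → 295 → 211 → 323 → … (one orbit).
19 cycles of lengths [49, 49, 49, 49, 49, 49, 7, 7, 7, 7, 7, 7, 1, 1, 1, 1, 1, 1, 1].
n − c = 343 − 19 = 324; sign = (−1)^324 = +1.
Check: (260/343) = +1 by Zolotarev.

+1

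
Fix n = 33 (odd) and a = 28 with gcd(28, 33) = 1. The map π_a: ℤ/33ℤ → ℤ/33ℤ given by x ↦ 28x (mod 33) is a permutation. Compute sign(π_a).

Trace 19: π^k(19) = [19, 4, 13, 1, 28, 25, 7] for k=0..6.
π_28 has 6 disjoint cycles with lengths [10, 10, 10, 1, 1, 1] on {0,…,32}.
With 6 cycles on 33 points, sign = (−1)^{33−6} = -1.

-1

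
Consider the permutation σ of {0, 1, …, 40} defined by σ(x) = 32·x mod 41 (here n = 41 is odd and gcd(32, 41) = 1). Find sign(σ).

Start at x=32: 32 → 40 → 9 → 1 → 32 (one orbit).
11 cycles of lengths [4, 4, 4, 4, 4, 4, 4, 4, 4, 4, 1].
Σ(ℓ_i−1) = 41−11 = 30; sign = (−1)^30 = +1.
Via Zolotarev, sign(π_{32}) = (32|41) = +1.

+1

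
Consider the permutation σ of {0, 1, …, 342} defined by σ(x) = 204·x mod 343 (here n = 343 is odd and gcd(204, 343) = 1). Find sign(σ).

+1

Orbit of 281 under x↦204x: [281, 43, 197, 57, 309, 267, 274]… (length divides ord_343(204)).
Cycle type of π: 49×6 + 7×6 + 1×7; total 19 cycles.
n − c = 343 − 19 = 324; sign = (−1)^324 = +1.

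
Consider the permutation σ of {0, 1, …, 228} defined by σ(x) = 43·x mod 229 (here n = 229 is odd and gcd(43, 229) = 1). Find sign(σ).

+1

Start at x=61: 61 → 104 → 121 → 165 → 225 → 57 → 161 → … (one orbit).
The orbit structure of x ↦ 43x mod 229: 13 orbits of sizes [19, 19, 19, 19, 19, 19, 19, 19, 19, 19, 19, 19, 1].
sign(π) = (−1)^{n − #cycles} = (−1)^{229−13} = (−1)^216 = +1.
Check: (43/229) = +1 by Zolotarev.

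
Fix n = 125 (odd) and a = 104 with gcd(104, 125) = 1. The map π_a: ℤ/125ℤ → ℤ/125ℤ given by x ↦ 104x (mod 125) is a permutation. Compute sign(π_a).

Trace 41: π^k(41) = [41, 14, 81, 49, 96, 109, 86] for k=0..6.
Cycle lengths of π_104 on ℤ/125ℤ: [50, 50, 10, 10, 2, 2, 1]; 7 cycles in total.
125 − 7 = 118 transpositions; sign(π) = (−1)^118 = +1.
Zolotarev: (104|125) = +1, matching the cycle-count sign.

+1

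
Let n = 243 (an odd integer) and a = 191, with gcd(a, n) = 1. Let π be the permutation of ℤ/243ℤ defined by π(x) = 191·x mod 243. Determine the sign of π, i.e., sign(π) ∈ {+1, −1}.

-1

Start at x=157: 157 → 98 → 7 → 122 → 217 → 137 → 166 → … (one orbit).
π_191 has 6 disjoint cycles with lengths [162, 54, 18, 6, 2, 1] on {0,…,242}.
Σ(ℓ_i−1) = 243−6 = 237; sign = (−1)^237 = -1.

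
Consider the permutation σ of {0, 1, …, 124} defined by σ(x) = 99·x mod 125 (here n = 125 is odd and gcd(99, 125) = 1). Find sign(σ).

+1

Orbit of 1 under x↦99x: [1, 99, 51, 49, 101, 124, 26]… (length divides ord_125(99)).
Cycle lengths of π_99 on ℤ/125ℤ: [10, 10, 10, 10, 10, 10, 10, 10, 10, 10, 2, 2, 2, 2, 2, 2, 2, 2, 2, 2, 2, 2, 1]; 23 cycles in total.
Σ(ℓ_i−1) = 125−23 = 102; sign = (−1)^102 = +1.
(99|125)_J = +1 (Zolotarev's lemma cross-check).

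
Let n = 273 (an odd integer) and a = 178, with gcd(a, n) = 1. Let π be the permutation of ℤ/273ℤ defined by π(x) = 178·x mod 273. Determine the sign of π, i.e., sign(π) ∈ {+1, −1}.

Trace 1: π^k(1) = [1, 178, 16, 118, 256, 250] for k=0..5.
Decompose π into cycles: lengths [6, 6, 6, 6, 6, 6, 6, 6, 6, 6, 6, 6, 6, 6, 6, 6, 6, 6, 6, 6, 6, 6, 6, 6, 6, 6, 6, 6, 6, 6, 6, 6, 6, 6, 6, 6, 6, 6, 6, 3, 3, 3, 3, 3, 3, 3, 3, 3, 3, 3, 3, 1, 1, 1] (54 cycles, including the fixed point 0).
Σ(ℓ_i−1) = 273−54 = 219; sign = (−1)^219 = -1.
Via Zolotarev, sign(π_{178}) = (178|273) = -1.

-1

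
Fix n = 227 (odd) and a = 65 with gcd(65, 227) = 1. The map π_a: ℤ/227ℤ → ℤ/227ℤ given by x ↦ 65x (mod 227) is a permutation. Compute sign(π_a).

+1

Start at x=4: 4 → 33 → 102 → 47 → 104 → 177 → 155 → … (one orbit).
Cycle lengths of π_65 on ℤ/227ℤ: [113, 113, 1]; 3 cycles in total.
227 − 3 = 224 transpositions; sign(π) = (−1)^224 = +1.
Check: (65/227) = +1 by Zolotarev.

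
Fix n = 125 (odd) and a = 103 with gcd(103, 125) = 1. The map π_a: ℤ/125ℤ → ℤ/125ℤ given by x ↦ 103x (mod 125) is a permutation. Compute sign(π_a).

-1

Start at x=104: 104 → 87 → 86 → 108 → 124 → 22 → 16 → … (one orbit).
π_103 has 4 disjoint cycles with lengths [100, 20, 4, 1] on {0,…,124}.
n − c = 125 − 4 = 121; sign = (−1)^121 = -1.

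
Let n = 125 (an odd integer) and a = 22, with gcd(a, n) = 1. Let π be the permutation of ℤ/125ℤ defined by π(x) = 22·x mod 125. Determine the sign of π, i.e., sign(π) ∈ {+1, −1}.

Orbit of 37 under x↦22x: [37, 64, 33, 101, 97, 9, 73]… (length divides ord_125(22)).
Cycle lengths of π_22 on ℤ/125ℤ: [100, 20, 4, 1]; 4 cycles in total.
n − c = 125 − 4 = 121; sign = (−1)^121 = -1.

-1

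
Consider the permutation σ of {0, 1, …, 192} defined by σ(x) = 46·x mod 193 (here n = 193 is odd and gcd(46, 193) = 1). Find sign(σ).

Start at x=129: 129 → 144 → 62 → 150 → 145 → 108 → 143 → … (one orbit).
Cycle type of π: 48×4 + 1; total 5 cycles.
Σ(ℓ_i−1) = 193−5 = 188; sign = (−1)^188 = +1.
Check: (46/193) = +1 by Zolotarev.

+1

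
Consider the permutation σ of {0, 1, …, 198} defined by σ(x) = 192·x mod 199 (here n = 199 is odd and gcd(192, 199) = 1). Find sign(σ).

-1

Orbit of 152 under x↦192x: [152, 130, 85, 2, 185, 98, 110]… (length divides ord_199(192)).
Decompose π into cycles: lengths [198, 1] (2 cycles, including the fixed point 0).
Σ(ℓ_i−1) = 199−2 = 197; sign = (−1)^197 = -1.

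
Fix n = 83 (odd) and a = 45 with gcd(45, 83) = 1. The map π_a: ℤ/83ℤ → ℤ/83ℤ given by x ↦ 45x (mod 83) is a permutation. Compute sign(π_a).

-1

Trace 4: π^k(4) = [4, 14, 49, 47, 40, 57, 75] for k=0..6.
Cycle lengths of π_45 on ℤ/83ℤ: [82, 1]; 2 cycles in total.
2 cycles on 83: each ℓ→(−1)^(ℓ−1), product (−1)^81 = -1.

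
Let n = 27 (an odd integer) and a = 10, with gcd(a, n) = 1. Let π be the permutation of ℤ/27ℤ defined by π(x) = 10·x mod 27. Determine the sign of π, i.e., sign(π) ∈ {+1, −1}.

+1

Orbit of 10 under x↦10x: [10, 19, 1]… (length divides ord_27(10)).
π_10 has 15 disjoint cycles with lengths [3, 3, 3, 3, 3, 3, 1, 1, 1, 1, 1, 1, 1, 1, 1] on {0,…,26}.
Σ(ℓ_i−1) = 27−15 = 12; sign = (−1)^12 = +1.
Zolotarev: (10|27) = +1, matching the cycle-count sign.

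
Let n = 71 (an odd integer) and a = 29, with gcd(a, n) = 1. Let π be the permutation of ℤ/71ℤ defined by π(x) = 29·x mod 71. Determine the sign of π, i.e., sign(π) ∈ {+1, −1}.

+1

Trace 8: π^k(8) = [8, 19, 54, 4, 45, 27, 2] for k=0..6.
Decompose π into cycles: lengths [35, 35, 1] (3 cycles, including the fixed point 0).
Σ(ℓ_i−1) = 71−3 = 68; sign = (−1)^68 = +1.
Check: (29/71) = +1 by Zolotarev.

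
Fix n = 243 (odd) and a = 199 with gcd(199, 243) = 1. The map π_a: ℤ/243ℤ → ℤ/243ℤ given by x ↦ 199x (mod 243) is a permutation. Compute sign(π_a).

+1

Trace 46: π^k(46) = [46, 163, 118, 154, 28, 226, 19] for k=0..6.
Cycle type of π: 27×6 + 9×6 + 3×6 + 1×9; total 27 cycles.
Σ(ℓ_i−1) = 243−27 = 216; sign = (−1)^216 = +1.
The Jacobi symbol (199|243) = +1 (Zolotarev) agrees.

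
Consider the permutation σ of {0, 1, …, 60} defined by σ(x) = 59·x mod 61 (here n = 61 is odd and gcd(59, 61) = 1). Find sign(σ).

Orbit of 34 under x↦59x: [34, 54, 14, 33, 56, 10, 41]… (length divides ord_61(59)).
Cycle lengths of π_59 on ℤ/61ℤ: [60, 1]; 2 cycles in total.
n − c = 61 − 2 = 59; sign = (−1)^59 = -1.
(59|61)_J = -1 (Zolotarev's lemma cross-check).

-1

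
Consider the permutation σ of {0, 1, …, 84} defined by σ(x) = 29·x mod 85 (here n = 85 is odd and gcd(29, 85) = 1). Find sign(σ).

-1

Start at x=39: 39 → 26 → 74 → 21 → 14 → 66 → 44 → … (one orbit).
Decompose π into cycles: lengths [16, 16, 16, 16, 16, 2, 2, 1] (8 cycles, including the fixed point 0).
8 cycles on 85: each ℓ→(−1)^(ℓ−1), product (−1)^77 = -1.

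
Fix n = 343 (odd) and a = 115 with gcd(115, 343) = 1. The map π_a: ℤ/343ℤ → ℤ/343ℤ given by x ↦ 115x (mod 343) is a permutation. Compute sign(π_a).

-1

Start at x=268: 268 → 293 → 81 → 54 → 36 → 24 → 16 → … (one orbit).
4 cycles of lengths [294, 42, 6, 1].
With 4 cycles on 343 points, sign = (−1)^{343−4} = -1.
Via Zolotarev, sign(π_{115}) = (115|343) = -1.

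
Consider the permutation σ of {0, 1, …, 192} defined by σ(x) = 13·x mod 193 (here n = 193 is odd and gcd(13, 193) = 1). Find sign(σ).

Trace 68: π^k(68) = [68, 112, 105, 14, 182, 50, 71] for k=0..6.
Decompose π into cycles: lengths [64, 64, 64, 1] (4 cycles, including the fixed point 0).
n − c = 193 − 4 = 189; sign = (−1)^189 = -1.
Check: (13/193) = -1 by Zolotarev.

-1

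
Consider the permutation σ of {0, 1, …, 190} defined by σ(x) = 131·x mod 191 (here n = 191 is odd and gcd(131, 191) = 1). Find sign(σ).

-1

Start at x=106: 106 → 134 → 173 → 125 → 140 → 4 → 142 → … (one orbit).
Decompose π into cycles: lengths [190, 1] (2 cycles, including the fixed point 0).
n − c = 191 − 2 = 189; sign = (−1)^189 = -1.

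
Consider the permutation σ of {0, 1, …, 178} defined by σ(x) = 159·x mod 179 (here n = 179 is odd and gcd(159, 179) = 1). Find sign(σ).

Orbit of 20 under x↦159x: [20, 137, 124, 26, 17, 18, 177]… (length divides ord_179(159)).
π_159 has 2 disjoint cycles with lengths [178, 1] on {0,…,178}.
Σ(ℓ_i−1) = 179−2 = 177; sign = (−1)^177 = -1.
Via Zolotarev, sign(π_{159}) = (159|179) = -1.

-1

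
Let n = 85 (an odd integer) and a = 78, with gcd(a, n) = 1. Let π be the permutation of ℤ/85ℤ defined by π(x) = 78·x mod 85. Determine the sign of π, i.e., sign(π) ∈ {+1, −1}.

Trace 49: π^k(49) = [49, 82, 21, 23, 9, 22, 16] for k=0..6.
Cycle lengths of π_78 on ℤ/85ℤ: [16, 16, 16, 16, 16, 4, 1]; 7 cycles in total.
Σ(ℓ_i−1) = 85−7 = 78; sign = (−1)^78 = +1.
Check: (78/85) = +1 by Zolotarev.

+1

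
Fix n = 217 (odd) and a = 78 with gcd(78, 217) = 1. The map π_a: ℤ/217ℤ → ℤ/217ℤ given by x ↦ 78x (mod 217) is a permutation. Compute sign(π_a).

Trace 64: π^k(64) = [64, 1, 78, 8, 190] for k=0..4.
π_78 has 49 disjoint cycles with lengths [5, 5, 5, 5, 5, 5, 5, 5, 5, 5, 5, 5, 5, 5, 5, 5, 5, 5, 5, 5, 5, 5, 5, 5, 5, 5, 5, 5, 5, 5, 5, 5, 5, 5, 5, 5, 5, 5, 5, 5, 5, 5, 1, 1, 1, 1, 1, 1, 1] on {0,…,216}.
217 − 49 = 168 transpositions; sign(π) = (−1)^168 = +1.
Zolotarev: (78|217) = +1, matching the cycle-count sign.

+1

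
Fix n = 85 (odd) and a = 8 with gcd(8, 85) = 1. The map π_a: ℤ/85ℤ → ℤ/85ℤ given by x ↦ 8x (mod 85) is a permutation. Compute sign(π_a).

Orbit of 1 under x↦8x: [1, 8, 64, 2, 16, 43, 4]… (length divides ord_85(8)).
Cycle type of π: 8×10 + 4 + 1; total 12 cycles.
With 12 cycles on 85 points, sign = (−1)^{85−12} = -1.

-1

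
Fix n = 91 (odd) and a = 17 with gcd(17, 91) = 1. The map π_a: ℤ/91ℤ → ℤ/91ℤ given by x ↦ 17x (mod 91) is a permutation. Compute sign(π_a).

Trace 17: π^k(17) = [17, 16, 90, 74, 75, 1] for k=0..5.
Cycle lengths of π_17 on ℤ/91ℤ: [6, 6, 6, 6, 6, 6, 6, 6, 6, 6, 6, 6, 6, 6, 6, 1]; 16 cycles in total.
n − c = 91 − 16 = 75; sign = (−1)^75 = -1.

-1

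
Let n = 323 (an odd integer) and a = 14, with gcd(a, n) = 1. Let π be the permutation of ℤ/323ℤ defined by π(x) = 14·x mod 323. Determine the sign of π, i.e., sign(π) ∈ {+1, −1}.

Start at x=148: 148 → 134 → 261 → 101 → 122 → 93 → 10 → … (one orbit).
Cycle type of π: 144×2 + 18 + 16 + 1; total 5 cycles.
Σ(ℓ_i−1) = 323−5 = 318; sign = (−1)^318 = +1.
(14|323)_J = +1 (Zolotarev's lemma cross-check).

+1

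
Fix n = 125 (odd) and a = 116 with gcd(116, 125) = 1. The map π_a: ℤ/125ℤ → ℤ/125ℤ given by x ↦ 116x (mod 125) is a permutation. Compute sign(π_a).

+1

Trace 111: π^k(111) = [111, 1, 116, 81, 21, 61, 76] for k=0..6.
The orbit structure of x ↦ 116x mod 125: 13 orbits of sizes [25, 25, 25, 25, 5, 5, 5, 5, 1, 1, 1, 1, 1].
With 13 cycles on 125 points, sign = (−1)^{125−13} = +1.
Via Zolotarev, sign(π_{116}) = (116|125) = +1.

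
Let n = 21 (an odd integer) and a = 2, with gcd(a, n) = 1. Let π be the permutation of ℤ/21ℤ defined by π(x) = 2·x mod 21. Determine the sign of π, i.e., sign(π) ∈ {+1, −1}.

-1

Start at x=1: 1 → 2 → 4 → 8 → 16 → 11 → 1 (one orbit).
π_2 has 6 disjoint cycles with lengths [6, 6, 3, 3, 2, 1] on {0,…,20}.
With 6 cycles on 21 points, sign = (−1)^{21−6} = -1.
Zolotarev: (2|21) = -1, matching the cycle-count sign.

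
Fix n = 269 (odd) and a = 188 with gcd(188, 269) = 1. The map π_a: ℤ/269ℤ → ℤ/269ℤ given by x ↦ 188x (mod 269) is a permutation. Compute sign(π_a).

Start at x=172: 172 → 56 → 37 → 231 → 119 → 45 → 121 → … (one orbit).
The orbit structure of x ↦ 188x mod 269: 3 orbits of sizes [134, 134, 1].
n − c = 269 − 3 = 266; sign = (−1)^266 = +1.
Check: (188/269) = +1 by Zolotarev.

+1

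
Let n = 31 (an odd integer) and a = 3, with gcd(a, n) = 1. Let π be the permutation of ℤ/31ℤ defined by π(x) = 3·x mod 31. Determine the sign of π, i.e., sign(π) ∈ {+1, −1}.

-1

Orbit of 23 under x↦3x: [23, 7, 21, 1, 3, 9, 27]… (length divides ord_31(3)).
Cycle lengths of π_3 on ℤ/31ℤ: [30, 1]; 2 cycles in total.
Σ(ℓ_i−1) = 31−2 = 29; sign = (−1)^29 = -1.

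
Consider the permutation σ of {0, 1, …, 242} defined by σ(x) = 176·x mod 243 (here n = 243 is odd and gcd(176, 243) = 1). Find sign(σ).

Orbit of 211 under x↦176x: [211, 200, 208, 158, 106, 188, 40]… (length divides ord_243(176)).
6 cycles of lengths [162, 54, 18, 6, 2, 1].
sign(π) = (−1)^{n − #cycles} = (−1)^{243−6} = (−1)^237 = -1.
Via Zolotarev, sign(π_{176}) = (176|243) = -1.

-1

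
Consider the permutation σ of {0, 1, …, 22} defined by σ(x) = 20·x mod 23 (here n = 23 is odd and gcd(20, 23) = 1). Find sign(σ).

-1

Orbit of 18 under x↦20x: [18, 15, 1, 20, 9, 19, 12]… (length divides ord_23(20)).
Decompose π into cycles: lengths [22, 1] (2 cycles, including the fixed point 0).
2 cycles on 23: each ℓ→(−1)^(ℓ−1), product (−1)^21 = -1.
Zolotarev: (20|23) = -1, matching the cycle-count sign.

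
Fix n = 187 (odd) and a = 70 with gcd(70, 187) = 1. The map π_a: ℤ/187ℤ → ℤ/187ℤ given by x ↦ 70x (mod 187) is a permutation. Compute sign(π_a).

Trace 168: π^k(168) = [168, 166, 26, 137, 53, 157, 144] for k=0..6.
π_70 has 9 disjoint cycles with lengths [40, 40, 40, 40, 8, 8, 5, 5, 1] on {0,…,186}.
With 9 cycles on 187 points, sign = (−1)^{187−9} = +1.
The Jacobi symbol (70|187) = +1 (Zolotarev) agrees.

+1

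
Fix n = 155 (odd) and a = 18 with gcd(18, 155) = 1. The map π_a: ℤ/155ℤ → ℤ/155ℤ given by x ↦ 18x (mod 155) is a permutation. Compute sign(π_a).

Orbit of 14 under x↦18x: [14, 97, 41, 118, 109, 102, 131]… (length divides ord_155(18)).
6 cycles of lengths [60, 60, 15, 15, 4, 1].
n − c = 155 − 6 = 149; sign = (−1)^149 = -1.
Check: (18/155) = -1 by Zolotarev.

-1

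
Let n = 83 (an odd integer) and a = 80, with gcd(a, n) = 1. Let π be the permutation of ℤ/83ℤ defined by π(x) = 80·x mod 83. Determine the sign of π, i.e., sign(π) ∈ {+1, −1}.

-1

Start at x=24: 24 → 11 → 50 → 16 → 35 → 61 → 66 → … (one orbit).
The orbit structure of x ↦ 80x mod 83: 2 orbits of sizes [82, 1].
Σ(ℓ_i−1) = 83−2 = 81; sign = (−1)^81 = -1.
Check: (80/83) = -1 by Zolotarev.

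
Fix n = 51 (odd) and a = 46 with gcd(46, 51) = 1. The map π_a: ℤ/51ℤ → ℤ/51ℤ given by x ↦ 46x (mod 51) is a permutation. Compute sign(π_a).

Trace 28: π^k(28) = [28, 13, 37, 19, 7, 16, 22] for k=0..6.
π_46 has 6 disjoint cycles with lengths [16, 16, 16, 1, 1, 1] on {0,…,50}.
With 6 cycles on 51 points, sign = (−1)^{51−6} = -1.

-1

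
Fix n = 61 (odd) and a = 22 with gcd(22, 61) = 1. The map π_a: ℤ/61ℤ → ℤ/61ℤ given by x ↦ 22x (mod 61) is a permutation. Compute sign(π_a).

Trace 25: π^k(25) = [25, 1, 22, 57, 34, 16, 47] for k=0..6.
Decompose π into cycles: lengths [15, 15, 15, 15, 1] (5 cycles, including the fixed point 0).
n − c = 61 − 5 = 56; sign = (−1)^56 = +1.

+1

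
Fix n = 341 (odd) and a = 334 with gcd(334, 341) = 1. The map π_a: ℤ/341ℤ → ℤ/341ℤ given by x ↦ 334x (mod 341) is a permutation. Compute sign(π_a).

-1

Trace 243: π^k(243) = [243, 4, 313, 196, 333, 56, 290] for k=0..6.
Cycle lengths of π_334 on ℤ/341ℤ: [30, 30, 30, 30, 30, 30, 30, 30, 30, 30, 30, 5, 5, 1]; 14 cycles in total.
sign(π) = (−1)^{n − #cycles} = (−1)^{341−14} = (−1)^327 = -1.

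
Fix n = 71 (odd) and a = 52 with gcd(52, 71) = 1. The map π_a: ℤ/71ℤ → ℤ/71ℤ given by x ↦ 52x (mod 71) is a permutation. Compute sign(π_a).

-1

Start at x=17: 17 → 32 → 31 → 50 → 44 → 16 → 51 → … (one orbit).
The orbit structure of x ↦ 52x mod 71: 2 orbits of sizes [70, 1].
Σ(ℓ_i−1) = 71−2 = 69; sign = (−1)^69 = -1.
Check: (52/71) = -1 by Zolotarev.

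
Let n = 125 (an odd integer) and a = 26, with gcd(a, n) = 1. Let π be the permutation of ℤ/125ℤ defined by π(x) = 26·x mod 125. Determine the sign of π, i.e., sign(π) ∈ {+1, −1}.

Trace 1: π^k(1) = [1, 26, 51, 76, 101] for k=0..4.
The orbit structure of x ↦ 26x mod 125: 45 orbits of sizes [5, 5, 5, 5, 5, 5, 5, 5, 5, 5, 5, 5, 5, 5, 5, 5, 5, 5, 5, 5, 1, 1, 1, 1, 1, 1, 1, 1, 1, 1, 1, 1, 1, 1, 1, 1, 1, 1, 1, 1, 1, 1, 1, 1, 1].
n − c = 125 − 45 = 80; sign = (−1)^80 = +1.
Check: (26/125) = +1 by Zolotarev.

+1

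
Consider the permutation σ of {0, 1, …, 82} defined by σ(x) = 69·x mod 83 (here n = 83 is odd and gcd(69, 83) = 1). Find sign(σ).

+1

Trace 61: π^k(61) = [61, 59, 4, 27, 37, 63, 31] for k=0..6.
Cycle lengths of π_69 on ℤ/83ℤ: [41, 41, 1]; 3 cycles in total.
3 cycles on 83: each ℓ→(−1)^(ℓ−1), product (−1)^80 = +1.
Check: (69/83) = +1 by Zolotarev.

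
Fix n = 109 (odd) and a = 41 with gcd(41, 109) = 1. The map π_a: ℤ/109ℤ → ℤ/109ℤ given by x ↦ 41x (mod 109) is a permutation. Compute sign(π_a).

Trace 1: π^k(1) = [1, 41, 46, 33, 45, 101, 108] for k=0..6.
The orbit structure of x ↦ 41x mod 109: 10 orbits of sizes [12, 12, 12, 12, 12, 12, 12, 12, 12, 1].
With 10 cycles on 109 points, sign = (−1)^{109−10} = -1.
Via Zolotarev, sign(π_{41}) = (41|109) = -1.

-1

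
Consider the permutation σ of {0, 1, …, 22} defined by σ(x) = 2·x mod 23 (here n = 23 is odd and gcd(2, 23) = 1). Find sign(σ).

Trace 9: π^k(9) = [9, 18, 13, 3, 6, 12, 1] for k=0..6.
π_2 has 3 disjoint cycles with lengths [11, 11, 1] on {0,…,22}.
23 − 3 = 20 transpositions; sign(π) = (−1)^20 = +1.
The Jacobi symbol (2|23) = +1 (Zolotarev) agrees.

+1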